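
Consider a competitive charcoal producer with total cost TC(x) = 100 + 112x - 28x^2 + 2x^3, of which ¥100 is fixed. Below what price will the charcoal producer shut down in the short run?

Short-run supply begins at min AVC. From VC = 112x - 28x^2 + 2x^3, AVC = 112 - 28x + 2x^2.
dAVC/dx = -28 + 4x = 0 gives x = 7. min AVC = 112 - 28·7 + 2·7^2 = 14.
The firm shuts down for any P below ¥14.

¥14 per unit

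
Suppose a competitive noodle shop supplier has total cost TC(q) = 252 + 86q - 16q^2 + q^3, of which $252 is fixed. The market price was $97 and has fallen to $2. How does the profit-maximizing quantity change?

AVC = 86 - 16q + q^2, minimized at q = 8 where min AVC = $22. MC = 86 - 32q + 3q^2.
With P = $97 above the shutdown price, P = MC gives q = 11.
At P = $2 < min AVC = $22, price no longer covers variable cost at any output, so the firm shuts down: q = 0.

Output falls from 11 to 0 (the firm shuts down)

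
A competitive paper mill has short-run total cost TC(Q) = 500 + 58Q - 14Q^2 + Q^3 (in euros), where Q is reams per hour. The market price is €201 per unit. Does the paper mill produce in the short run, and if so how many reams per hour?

Strip out fixed cost: VC = 58Q - 14Q^2 + Q^3. Then AVC = 58 - 14Q + Q^2 and MC = 58 - 28Q + 3Q^2.
AVC is minimized where dAVC/dQ = -14 + 2Q = 0, at Q = 7; min AVC = 58 - 14·7 + 7^2 = €9.
Because €201 ≥ €9, revenue can cover variable cost; the firm operates.
P = MC gives -143 - 28Q + 3Q^2 = 0, with roots -11/3 and 13. Take the larger (rising MC): Q* = 13.
Check: AVC at Q = 13 is €45 ≤ P, so revenue covers variable cost.
Profit = P·Q − TC = 201·13 − 1085 = €1528.

Produce at Q = 13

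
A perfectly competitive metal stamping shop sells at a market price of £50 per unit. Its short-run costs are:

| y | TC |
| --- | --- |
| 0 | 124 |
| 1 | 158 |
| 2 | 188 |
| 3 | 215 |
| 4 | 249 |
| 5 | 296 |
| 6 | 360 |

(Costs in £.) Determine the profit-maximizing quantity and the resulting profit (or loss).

Tabulate TR − TC: y=0: -124; y=1: -108; y=2: -88; y=3: -65; y=4: -49; y=5: -46; y=6: -60.
Profit is maximized at y = 5. AVC there is 172/5 = £34.40 ≤ P, so producing beats shutting down (which would give -£124).

y = 5; profit = -£46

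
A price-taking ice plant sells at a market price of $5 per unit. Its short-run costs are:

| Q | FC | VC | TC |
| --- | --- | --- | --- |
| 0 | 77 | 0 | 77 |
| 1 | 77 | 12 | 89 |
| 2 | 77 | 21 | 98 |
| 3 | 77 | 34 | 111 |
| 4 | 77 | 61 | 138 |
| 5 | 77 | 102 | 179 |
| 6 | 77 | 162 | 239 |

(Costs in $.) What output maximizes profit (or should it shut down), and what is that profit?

Q = 0 (shut down); profit = -$77

Compute π = P·Q − TC at each output: Q=0: -77; Q=1: -84; Q=2: -88; Q=3: -96; Q=4: -118; Q=5: -154; Q=6: -209.
Profit is highest at Q = 0. Equivalently, the lowest AVC in the table is 21/2 ≈ $10.50 at Q = 2, and P = $5 falls below it — price never covers variable cost, so the firm shuts down and loses only its fixed cost.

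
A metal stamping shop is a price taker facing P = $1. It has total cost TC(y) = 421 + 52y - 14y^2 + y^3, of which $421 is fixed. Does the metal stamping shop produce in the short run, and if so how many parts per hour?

Variable cost is VC = 52y - 14y^2 + y^3, so AVC = VC/y = 52 - 14y + y^2 and MC = dTC/dy = 52 - 28y + 3y^2.
AVC is minimized where dAVC/dy = -14 + 2y = 0, at y = 7; min AVC = 52 - 14·7 + 7^2 = $3.
With P < min AVC ($1 < $3), every unit sold adds to the loss.
Best response: produce nothing and absorb the $421 fixed cost.

Shut down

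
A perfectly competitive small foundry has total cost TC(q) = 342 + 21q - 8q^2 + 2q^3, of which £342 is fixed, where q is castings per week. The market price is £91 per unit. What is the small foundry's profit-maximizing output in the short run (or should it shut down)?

From TC, MC = TC'(q) = 21 - 16q + 6q^2 and AVC = VC/q = 21 - 8q + 2q^2.
AVC hits its minimum where MC = AVC, at q = 2, giving min AVC = 21 - 8·2 + 2·2^2 = £13.
P = £91 exceeds min AVC = £13, so the firm stays open.
Set P = MC: 91 = 21 - 16q + 6q^2 → -70 - 16q + 6q^2 = 0. The roots are q = -7/3 and q = 5; the profit-maximizing output is on the rising part of MC, so q* = 5.
Check: AVC at q = 5 is £31 ≤ P, so revenue covers variable cost.
Profit = P·q − TC = 91·5 − 497 = -£42, a loss, but smaller than the £342 fixed cost the firm would lose by shutting down.

Produce at q = 5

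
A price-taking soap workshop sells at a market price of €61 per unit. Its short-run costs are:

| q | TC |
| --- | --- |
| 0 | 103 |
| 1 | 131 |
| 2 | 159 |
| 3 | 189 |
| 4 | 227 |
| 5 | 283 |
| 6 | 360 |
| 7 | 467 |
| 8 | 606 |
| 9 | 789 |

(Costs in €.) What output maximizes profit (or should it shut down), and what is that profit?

Compute π = P·q − TC at each output: q=0: -103; q=1: -70; q=2: -37; q=3: -6; q=4: 17; q=5: 22; q=6: 6; q=7: -40; q=8: -118; q=9: -240.
Profit is maximized at q = 5. AVC there is 180/5 = €36 ≤ P, so producing beats shutting down (which would give -€103).

q = 5; profit = €22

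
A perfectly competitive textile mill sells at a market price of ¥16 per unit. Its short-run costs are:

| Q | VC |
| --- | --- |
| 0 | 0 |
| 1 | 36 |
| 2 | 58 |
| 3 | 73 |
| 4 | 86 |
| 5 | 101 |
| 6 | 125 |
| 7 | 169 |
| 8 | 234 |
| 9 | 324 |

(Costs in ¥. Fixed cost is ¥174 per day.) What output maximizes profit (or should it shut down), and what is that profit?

Q = 0 (shut down); profit = -¥174

Profit at each row (π = 16Q − TC): Q=0: -174; Q=1: -194; Q=2: -200; Q=3: -199; Q=4: -196; Q=5: -195; Q=6: -203; Q=7: -231; Q=8: -280; Q=9: -354.
Profit is highest at Q = 0. Equivalently, the lowest AVC in the table is 101/5 ≈ ¥20.20 at Q = 5, and P = ¥16 falls below it — price never covers variable cost, so the firm shuts down and loses only its fixed cost.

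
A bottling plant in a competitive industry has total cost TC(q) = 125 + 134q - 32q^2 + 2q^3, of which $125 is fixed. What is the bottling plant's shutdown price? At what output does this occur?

$6 per unit, at q = 8

Short-run supply begins at min AVC. From VC = 134q - 32q^2 + 2q^3, AVC = 134 - 32q + 2q^2.
At the minimum of AVC, MC = AVC. MC = 134 - 64q + 6q^2; setting MC = AVC gives 4q^2 - 32q = 0, so q = 8. min AVC = 6.
The firm shuts down for any P below $6.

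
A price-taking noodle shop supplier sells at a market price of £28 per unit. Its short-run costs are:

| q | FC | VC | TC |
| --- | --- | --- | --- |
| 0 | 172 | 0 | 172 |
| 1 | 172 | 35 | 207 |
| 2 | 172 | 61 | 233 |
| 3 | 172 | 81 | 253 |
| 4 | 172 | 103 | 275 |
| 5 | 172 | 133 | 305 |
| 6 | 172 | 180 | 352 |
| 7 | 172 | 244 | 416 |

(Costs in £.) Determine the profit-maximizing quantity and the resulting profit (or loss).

q = 4; profit = -£163

Tabulate TR − TC: q=0: -172; q=1: -179; q=2: -177; q=3: -169; q=4: -163; q=5: -165; q=6: -184; q=7: -220.
Profit is maximized at q = 4. AVC there is 103/4 = £25.75 ≤ P, so producing beats shutting down (which would give -£172).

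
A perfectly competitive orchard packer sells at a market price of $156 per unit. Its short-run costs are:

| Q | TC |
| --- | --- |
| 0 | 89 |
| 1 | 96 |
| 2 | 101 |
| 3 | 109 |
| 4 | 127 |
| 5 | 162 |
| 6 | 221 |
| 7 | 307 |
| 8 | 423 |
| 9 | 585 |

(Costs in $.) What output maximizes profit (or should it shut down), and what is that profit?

Q = 8; profit = $825

Profit at each row (π = 156Q − TC): Q=0: -89; Q=1: 60; Q=2: 211; Q=3: 359; Q=4: 497; Q=5: 618; Q=6: 715; Q=7: 785; Q=8: 825; Q=9: 819.
Profit is maximized at Q = 8. AVC there is 334/8 = $41.75 ≤ P, so producing beats shutting down (which would give -$89).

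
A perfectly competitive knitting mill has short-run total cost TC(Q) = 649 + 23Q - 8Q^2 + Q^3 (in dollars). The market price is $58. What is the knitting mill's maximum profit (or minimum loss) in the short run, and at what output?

Profit = -$355 at Q = 7

AVC = 23 - 8Q + Q^2; min AVC = $7 at Q = 4. Since P = $58 ≥ min AVC, the firm produces.
MC = 23 - 16Q + 3Q^2. Setting P = MC and taking the root on the rising branch gives Q* = 7.
TR = 58·7 = 406. TC = 649 + 112 = 761. Profit = 406 − 761 = -$355.
Shutting down would mean losing the fixed cost of $649, so operating at a loss of $355 is better by $294.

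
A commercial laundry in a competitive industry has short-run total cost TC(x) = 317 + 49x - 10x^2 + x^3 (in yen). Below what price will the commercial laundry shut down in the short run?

¥24 per unit

The shutdown price is the minimum of AVC. VC = 49x - 10x^2 + x^3, so AVC = 49 - 10x + x^2.
At the minimum of AVC, MC = AVC. MC = 49 - 20x + 3x^2; setting MC = AVC gives 2x^2 - 10x = 0, so x = 5. min AVC = 24.
For P < ¥24 the firm produces nothing.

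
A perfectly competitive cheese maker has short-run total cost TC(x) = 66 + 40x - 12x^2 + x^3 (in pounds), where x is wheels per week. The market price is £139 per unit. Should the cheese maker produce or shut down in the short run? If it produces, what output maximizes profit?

Produce at x = 11

Strip out fixed cost: VC = 40x - 12x^2 + x^3. Then AVC = 40 - 12x + x^2 and MC = 40 - 24x + 3x^2.
The AVC parabola has its vertex at x = 12/2 = 6, where AVC = 40 - 12·6 + 6^2 = £4.
Because £139 ≥ £4, revenue can cover variable cost; the firm operates.
Solving P = MC: -99 - 24x + 3x^2 = 0 ⇒ x = -3 or 11. On the upward-sloping branch, x* = 11.
Check: AVC at x = 11 is £29 ≤ P, so revenue covers variable cost.
Profit = P·x − TC = 139·11 − 385 = £1144.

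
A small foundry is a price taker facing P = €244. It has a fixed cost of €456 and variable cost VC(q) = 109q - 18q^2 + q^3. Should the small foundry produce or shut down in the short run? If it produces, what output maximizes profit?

Variable cost is VC = 109q - 18q^2 + q^3, so AVC = VC/q = 109 - 18q + q^2 and MC = dTC/dq = 109 - 36q + 3q^2.
The AVC parabola has its vertex at q = 18/2 = 9, where AVC = 109 - 18·9 + 9^2 = €28.
Since P = €244 ≥ min AVC = €28, price covers variable cost and the firm should produce.
P = MC gives -135 - 36q + 3q^2 = 0, with roots -3 and 15. Take the larger (rising MC): q* = 15.
Check: AVC at q = 15 is €64 ≤ P, so revenue covers variable cost.
Profit = P·q − TC = 244·15 − 1416 = €2244.

Produce at q = 15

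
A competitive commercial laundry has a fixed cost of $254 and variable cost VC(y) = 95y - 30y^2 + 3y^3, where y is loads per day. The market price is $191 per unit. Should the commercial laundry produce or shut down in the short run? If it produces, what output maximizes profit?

Strip out fixed cost: VC = 95y - 30y^2 + 3y^3. Then AVC = 95 - 30y + 3y^2 and MC = 95 - 60y + 9y^2.
AVC hits its minimum where MC = AVC, at y = 5, giving min AVC = 95 - 30·5 + 3·5^2 = $20.
Because $191 ≥ $20, revenue can cover variable cost; the firm operates.
P = MC gives -96 - 60y + 9y^2 = 0, with roots -4/3 and 8. Take the larger (rising MC): y* = 8.
Check: AVC at y = 8 is $47 ≤ P, so revenue covers variable cost.
Profit = P·y − TC = 191·8 − 630 = $898.

Produce at y = 8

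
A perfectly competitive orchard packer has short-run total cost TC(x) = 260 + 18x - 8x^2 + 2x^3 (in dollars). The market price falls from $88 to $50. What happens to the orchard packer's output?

Output falls from 5 to 4

MC = 18 - 16x + 6x^2; the shutdown threshold is min AVC = $10 (at x = 2).
At P = $88 ≥ min AVC, set P = MC on the rising branch: x = 5.
At P = $50 ≥ min AVC, set P = MC: x = 4. The firm stays open but cuts output.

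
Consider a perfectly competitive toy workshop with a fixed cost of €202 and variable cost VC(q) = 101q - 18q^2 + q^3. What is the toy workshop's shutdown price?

The shutdown price is the minimum of AVC. VC = 101q - 18q^2 + q^3, so AVC = 101 - 18q + q^2.
dAVC/dq = -18 + 2q = 0 gives q = 9. min AVC = 101 - 18·9 + 9^2 = 20.
So the shutdown price is €20.

€20 per unit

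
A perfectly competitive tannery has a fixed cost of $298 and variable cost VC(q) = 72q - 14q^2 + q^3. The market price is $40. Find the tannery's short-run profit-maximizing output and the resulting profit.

Profit = -$170 at q = 8

AVC = 72 - 14q + q^2 has its minimum $23 at q = 7; price $40 clears that bar, so the firm operates.
MC = 72 - 28q + 3q^2. Setting P = MC and taking the root on the rising branch gives q* = 8.
TR = 40·8 = 320. TC = 298 + 192 = 490. Profit = 320 − 490 = -$170.
That loss of $170 beats the $298 the firm would lose by shutting down; producing recovers $128 of fixed cost.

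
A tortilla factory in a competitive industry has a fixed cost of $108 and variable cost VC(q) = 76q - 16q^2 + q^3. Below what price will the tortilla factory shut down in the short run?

$12 per unit

The shutdown price is the minimum of AVC. VC = 76q - 16q^2 + q^3, so AVC = 76 - 16q + q^2.
dAVC/dq = -16 + 2q = 0 gives q = 8. min AVC = 76 - 16·8 + 8^2 = 12.
For P < $12 the firm produces nothing.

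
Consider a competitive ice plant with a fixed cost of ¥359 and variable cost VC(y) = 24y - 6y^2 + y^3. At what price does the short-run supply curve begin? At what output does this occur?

The firm shuts down when price falls below the minimum of average variable cost. AVC = VC/y = 24 - 6y + y^2.
At the minimum of AVC, MC = AVC. MC = 24 - 12y + 3y^2; setting MC = AVC gives 2y^2 - 6y = 0, so y = 3. min AVC = 15.
The firm shuts down for any P below ¥15.

¥15 per unit, at y = 3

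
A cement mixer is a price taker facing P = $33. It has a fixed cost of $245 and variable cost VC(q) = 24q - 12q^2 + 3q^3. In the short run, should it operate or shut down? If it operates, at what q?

Variable cost is VC = 24q - 12q^2 + 3q^3, so AVC = VC/q = 24 - 12q + 3q^2 and MC = dTC/dq = 24 - 24q + 9q^2.
AVC is minimized where dAVC/dq = -12 + 6q = 0, at q = 2; min AVC = 24 - 12·2 + 3·2^2 = $12.
Because $33 ≥ $12, revenue can cover variable cost; the firm operates.
Set P = MC: 33 = 24 - 24q + 9q^2 → -9 - 24q + 9q^2 = 0. The roots are q = -1/3 and q = 3; the profit-maximizing output is on the rising part of MC, so q* = 3.
Check: AVC at q = 3 is $15 ≤ P, so revenue covers variable cost.
Profit = P·q − TC = 33·3 − 290 = -$191, a loss, but smaller than the $245 fixed cost the firm would lose by shutting down.

Produce at q = 3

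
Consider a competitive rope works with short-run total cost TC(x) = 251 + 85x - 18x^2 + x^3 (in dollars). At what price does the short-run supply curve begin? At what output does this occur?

$4 per unit, at x = 9

Short-run supply begins at min AVC. From VC = 85x - 18x^2 + x^3, AVC = 85 - 18x + x^2.
At the minimum of AVC, MC = AVC. MC = 85 - 36x + 3x^2; setting MC = AVC gives 2x^2 - 18x = 0, so x = 9. min AVC = 4.
The firm shuts down for any P below $4.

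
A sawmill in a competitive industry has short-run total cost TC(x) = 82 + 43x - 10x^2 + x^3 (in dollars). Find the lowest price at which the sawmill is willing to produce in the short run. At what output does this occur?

The firm shuts down when price falls below the minimum of average variable cost. AVC = VC/x = 43 - 10x + x^2.
dAVC/dx = -10 + 2x = 0 gives x = 5. min AVC = 43 - 10·5 + 5^2 = 18.
So the shutdown price is $18.

$18 per unit, at x = 5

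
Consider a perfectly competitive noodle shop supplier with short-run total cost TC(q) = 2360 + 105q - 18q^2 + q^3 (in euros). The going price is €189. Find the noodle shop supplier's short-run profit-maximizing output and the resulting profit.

AVC = 105 - 18q + q^2 has its minimum €24 at q = 9; price €189 clears that bar, so the firm operates.
With MC = 105 - 36q + 3q^2, P = MC on the upward-sloping part at q* = 14.
TR = 189·14 = 2646. TC = 2360 + 686 = 3046. Profit = 2646 − 3046 = -€400.
That loss of €400 beats the €2360 the firm would lose by shutting down; producing recovers €1960 of fixed cost.

Profit = -€400 at q = 14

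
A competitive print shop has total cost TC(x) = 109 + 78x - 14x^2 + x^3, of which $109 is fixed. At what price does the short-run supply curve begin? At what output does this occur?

$29 per unit, at x = 7

The shutdown price is the minimum of AVC. VC = 78x - 14x^2 + x^3, so AVC = 78 - 14x + x^2.
dAVC/dx = -14 + 2x = 0 gives x = 7. min AVC = 78 - 14·7 + 7^2 = 29.
For P < $29 the firm produces nothing.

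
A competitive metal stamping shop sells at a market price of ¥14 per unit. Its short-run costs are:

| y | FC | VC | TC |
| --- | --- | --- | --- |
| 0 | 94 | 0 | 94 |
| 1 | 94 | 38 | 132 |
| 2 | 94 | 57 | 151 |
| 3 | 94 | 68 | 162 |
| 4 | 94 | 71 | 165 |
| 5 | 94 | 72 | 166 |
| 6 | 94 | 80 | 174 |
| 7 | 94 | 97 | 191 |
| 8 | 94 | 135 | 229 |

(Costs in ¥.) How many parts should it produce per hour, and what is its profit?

Compute π = P·y − TC at each output: y=0: -94; y=1: -118; y=2: -123; y=3: -120; y=4: -109; y=5: -96; y=6: -90; y=7: -93; y=8: -117.
Profit is maximized at y = 6. AVC there is 80/6 = ¥13.33 ≤ P, so producing beats shutting down (which would give -¥94).

y = 6; profit = -¥90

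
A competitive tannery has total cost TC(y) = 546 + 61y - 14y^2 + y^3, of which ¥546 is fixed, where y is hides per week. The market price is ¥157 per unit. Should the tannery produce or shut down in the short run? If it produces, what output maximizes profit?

From TC, MC = TC'(y) = 61 - 28y + 3y^2 and AVC = VC/y = 61 - 14y + y^2.
AVC hits its minimum where MC = AVC, at y = 7, giving min AVC = 61 - 14·7 + 7^2 = ¥12.
Since P = ¥157 ≥ min AVC = ¥12, price covers variable cost and the firm should produce.
Set P = MC: 157 = 61 - 28y + 3y^2 → -96 - 28y + 3y^2 = 0. The roots are y = -8/3 and y = 12; the profit-maximizing output is on the rising part of MC, so y* = 12.
Check: AVC at y = 12 is ¥37 ≤ P, so revenue covers variable cost.
Profit = P·y − TC = 157·12 − 990 = ¥894.

Produce at y = 12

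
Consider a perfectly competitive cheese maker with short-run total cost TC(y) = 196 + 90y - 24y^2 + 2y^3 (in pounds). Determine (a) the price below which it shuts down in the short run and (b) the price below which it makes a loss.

Shutdown price = £18; break-even price = £48

AVC = 90 - 24y + 2y^2; minimized at y = 6, giving min AVC = £18. That is the shutdown price.
ATC = 196/y + 90 - 24y + 2y^2. Setting dATC/dy = −196/y^2 − 24 + 4y = 0 gives y = 7 (since 4·7^3 − 24·7^2 = 196).
min ATC = 196/7 + 90 − 24·7 + 2·7^2 = £48. That is the break-even price.
Between these two prices the firm operates at a loss; above £48 it earns a profit.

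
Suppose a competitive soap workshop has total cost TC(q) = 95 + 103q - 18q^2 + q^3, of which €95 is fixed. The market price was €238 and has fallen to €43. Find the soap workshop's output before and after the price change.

AVC = 103 - 18q + q^2, minimized at q = 9 where min AVC = €22. MC = 103 - 36q + 3q^2.
At P = €238 ≥ min AVC, set P = MC on the rising branch: q = 15.
At P = €43 ≥ min AVC, set P = MC: q = 10. The firm stays open but cuts output.

Output falls from 15 to 10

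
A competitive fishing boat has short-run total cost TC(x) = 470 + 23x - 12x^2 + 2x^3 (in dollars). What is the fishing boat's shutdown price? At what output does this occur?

Short-run supply begins at min AVC. From VC = 23x - 12x^2 + 2x^3, AVC = 23 - 12x + 2x^2.
dAVC/dx = -12 + 4x = 0 gives x = 3. min AVC = 23 - 12·3 + 2·3^2 = 5.
The firm shuts down for any P below $5.

$5 per unit, at x = 3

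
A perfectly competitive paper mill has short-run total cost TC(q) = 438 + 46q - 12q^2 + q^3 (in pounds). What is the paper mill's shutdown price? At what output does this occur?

£10 per unit, at q = 6

The shutdown price is the minimum of AVC. VC = 46q - 12q^2 + q^3, so AVC = 46 - 12q + q^2.
At the minimum of AVC, MC = AVC. MC = 46 - 24q + 3q^2; setting MC = AVC gives 2q^2 - 12q = 0, so q = 6. min AVC = 10.
The firm shuts down for any P below £10.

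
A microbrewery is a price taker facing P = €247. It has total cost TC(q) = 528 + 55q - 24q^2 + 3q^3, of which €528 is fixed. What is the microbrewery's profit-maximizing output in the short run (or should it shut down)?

From TC, MC = TC'(q) = 55 - 48q + 9q^2 and AVC = VC/q = 55 - 24q + 3q^2.
AVC hits its minimum where MC = AVC, at q = 4, giving min AVC = 55 - 24·4 + 3·4^2 = €7.
Because €247 ≥ €7, revenue can cover variable cost; the firm operates.
P = MC gives -192 - 48q + 9q^2 = 0, with roots -8/3 and 8. Take the larger (rising MC): q* = 8.
Check: AVC at q = 8 is €55 ≤ P, so revenue covers variable cost.
Profit = P·q − TC = 247·8 − 968 = €1008.

Produce at q = 8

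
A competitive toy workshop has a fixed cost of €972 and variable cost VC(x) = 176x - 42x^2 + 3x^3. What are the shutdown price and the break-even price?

AVC = 176 - 42x + 3x^2; minimized at x = 7, giving min AVC = €29. That is the shutdown price.
ATC = 972/x + 176 - 42x + 3x^2. Setting dATC/dx = −972/x^2 − 42 + 6x = 0 gives x = 9 (since 6·9^3 − 42·9^2 = 972).
min ATC = 972/9 + 176 − 42·9 + 3·9^2 = €149. That is the break-even price.
For €29 ≤ P < €149 the firm produces at a loss; below €29 it shuts down.

Shutdown price = €29; break-even price = €149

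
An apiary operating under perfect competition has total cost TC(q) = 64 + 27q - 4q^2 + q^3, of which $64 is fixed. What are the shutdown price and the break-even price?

Shutdown price = $23; break-even price = $43

Shutdown price = min AVC. AVC = 27 - 4q + q^2, with vertex at q = 2 and minimum $23.
ATC = 64/q + 27 - 4q + q^2. Setting dATC/dq = −64/q^2 − 4 + 2q = 0 gives q = 4 (since 2·4^3 − 4·4^2 = 64).
min ATC = 64/4 + 27 − 4·4 + 4^2 = $43. That is the break-even price.
Between these two prices the firm operates at a loss; above $43 it earns a profit.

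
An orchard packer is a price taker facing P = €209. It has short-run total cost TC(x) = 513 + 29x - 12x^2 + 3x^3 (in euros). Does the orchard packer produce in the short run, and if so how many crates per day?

Variable cost is VC = 29x - 12x^2 + 3x^3, so AVC = VC/x = 29 - 12x + 3x^2 and MC = dTC/dx = 29 - 24x + 9x^2.
AVC hits its minimum where MC = AVC, at x = 2, giving min AVC = 29 - 12·2 + 3·2^2 = €17.
Since P = €209 ≥ min AVC = €17, price covers variable cost and the firm should produce.
Set P = MC: 209 = 29 - 24x + 9x^2 → -180 - 24x + 9x^2 = 0. The roots are x = -10/3 and x = 6; the profit-maximizing output is on the rising part of MC, so x* = 6.
Check: AVC at x = 6 is €65 ≤ P, so revenue covers variable cost.
Profit = P·x − TC = 209·6 − 903 = €351.

Produce at x = 6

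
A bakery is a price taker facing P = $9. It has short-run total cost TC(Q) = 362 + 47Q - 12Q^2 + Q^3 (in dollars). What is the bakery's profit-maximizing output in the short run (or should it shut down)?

From TC, MC = TC'(Q) = 47 - 24Q + 3Q^2 and AVC = VC/Q = 47 - 12Q + Q^2.
AVC hits its minimum where MC = AVC, at Q = 6, giving min AVC = 47 - 12·6 + 6^2 = $11.
P = $9 lies below min AVC = $11; no output level covers variable cost.
Best response: produce nothing and absorb the $362 fixed cost.

Shut down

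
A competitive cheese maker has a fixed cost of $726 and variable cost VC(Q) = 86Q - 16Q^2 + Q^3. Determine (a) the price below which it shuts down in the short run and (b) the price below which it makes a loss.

Shutdown price = $22; break-even price = $97

Shutdown price = min AVC. AVC = 86 - 16Q + Q^2, with vertex at Q = 8 and minimum $22.
ATC = 726/Q + 86 - 16Q + Q^2. Setting dATC/dQ = −726/Q^2 − 16 + 2Q = 0 gives Q = 11 (since 2·11^3 − 16·11^2 = 726).
min ATC = 726/11 + 86 − 16·11 + 11^2 = $97. That is the break-even price.
Between these two prices the firm operates at a loss; above $97 it earns a profit.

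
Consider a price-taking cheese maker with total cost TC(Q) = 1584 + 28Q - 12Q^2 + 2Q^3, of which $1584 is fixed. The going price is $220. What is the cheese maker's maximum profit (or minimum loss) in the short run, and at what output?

AVC = 28 - 12Q + 2Q^2 has its minimum $10 at Q = 3; price $220 clears that bar, so the firm operates.
MC = 28 - 24Q + 6Q^2. Setting P = MC and taking the root on the rising branch gives Q* = 8.
TR = 220·8 = 1760. TC = 1584 + 480 = 2064. Profit = 1760 − 2064 = -$304.
Shutting down would mean losing the fixed cost of $1584, so operating at a loss of $304 is better by $1280.

Profit = -$304 at Q = 8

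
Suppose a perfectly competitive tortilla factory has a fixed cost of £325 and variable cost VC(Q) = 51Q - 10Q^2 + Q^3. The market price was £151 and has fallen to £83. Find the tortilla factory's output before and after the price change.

Output falls from 10 to 8

AVC = 51 - 10Q + Q^2, minimized at Q = 5 where min AVC = £26. MC = 51 - 20Q + 3Q^2.
At P = £151 ≥ min AVC, set P = MC on the rising branch: Q = 10.
At P = £83 ≥ min AVC, set P = MC: Q = 8. The firm stays open but cuts output.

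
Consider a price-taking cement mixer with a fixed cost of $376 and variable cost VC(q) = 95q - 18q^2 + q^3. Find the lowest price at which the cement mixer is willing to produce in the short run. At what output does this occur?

$14 per unit, at q = 9

The shutdown price is the minimum of AVC. VC = 95q - 18q^2 + q^3, so AVC = 95 - 18q + q^2.
dAVC/dq = -18 + 2q = 0 gives q = 9. min AVC = 95 - 18·9 + 9^2 = 14.
So the shutdown price is $14.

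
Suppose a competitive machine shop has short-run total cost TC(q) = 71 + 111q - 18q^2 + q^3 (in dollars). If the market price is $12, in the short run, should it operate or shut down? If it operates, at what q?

Shut down

From TC, MC = TC'(q) = 111 - 36q + 3q^2 and AVC = VC/q = 111 - 18q + q^2.
The AVC parabola has its vertex at q = 18/2 = 9, where AVC = 111 - 18·9 + 9^2 = $30.
P = $12 lies below min AVC = $30; no output level covers variable cost.
Shutting down limits the loss to fixed cost, $71.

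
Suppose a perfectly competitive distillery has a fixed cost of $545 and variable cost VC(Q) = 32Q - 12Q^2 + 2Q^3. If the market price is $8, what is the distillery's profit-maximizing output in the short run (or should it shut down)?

Shut down

Variable cost is VC = 32Q - 12Q^2 + 2Q^3, so AVC = VC/Q = 32 - 12Q + 2Q^2 and MC = dTC/dQ = 32 - 24Q + 6Q^2.
AVC is minimized where dAVC/dQ = -12 + 4Q = 0, at Q = 3; min AVC = 32 - 12·3 + 2·3^2 = $14.
Since P = $8 < min AVC = $14, price fails to cover variable cost at any output.
Best response: produce nothing and absorb the $545 fixed cost.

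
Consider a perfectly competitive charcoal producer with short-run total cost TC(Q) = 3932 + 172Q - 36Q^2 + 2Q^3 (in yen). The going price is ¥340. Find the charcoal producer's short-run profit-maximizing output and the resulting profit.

AVC = 172 - 36Q + 2Q^2 has its minimum ¥10 at Q = 9; price ¥340 clears that bar, so the firm operates.
MC = 172 - 72Q + 6Q^2. Setting P = MC and taking the root on the rising branch gives Q* = 14.
TR = 340·14 = 4760. TC = 3932 + 840 = 4772. Profit = 4760 − 4772 = -¥12.
By producing, the firm covers all variable cost plus ¥3920 of fixed cost; shutting down would lose the full ¥3932.

Profit = -¥12 at Q = 14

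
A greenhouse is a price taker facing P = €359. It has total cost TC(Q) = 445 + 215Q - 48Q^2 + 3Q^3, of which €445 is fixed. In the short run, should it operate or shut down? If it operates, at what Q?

Variable cost is VC = 215Q - 48Q^2 + 3Q^3, so AVC = VC/Q = 215 - 48Q + 3Q^2 and MC = dTC/dQ = 215 - 96Q + 9Q^2.
AVC hits its minimum where MC = AVC, at Q = 8, giving min AVC = 215 - 48·8 + 3·8^2 = €23.
Because €359 ≥ €23, revenue can cover variable cost; the firm operates.
P = MC gives -144 - 96Q + 9Q^2 = 0, with roots -4/3 and 12. Take the larger (rising MC): Q* = 12.
Check: AVC at Q = 12 is €71 ≤ P, so revenue covers variable cost.
Profit = P·Q − TC = 359·12 − 1297 = €3011.

Produce at Q = 12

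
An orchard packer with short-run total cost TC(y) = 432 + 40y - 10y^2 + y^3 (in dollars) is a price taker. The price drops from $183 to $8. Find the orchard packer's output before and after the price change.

Output falls from 11 to 0 (the firm shuts down)

MC = 40 - 20y + 3y^2; the shutdown threshold is min AVC = $15 (at y = 5).
At P = $183 ≥ min AVC, set P = MC on the rising branch: y = 11.
At P = $8 < min AVC = $15, price no longer covers variable cost at any output, so the firm shuts down: y = 0.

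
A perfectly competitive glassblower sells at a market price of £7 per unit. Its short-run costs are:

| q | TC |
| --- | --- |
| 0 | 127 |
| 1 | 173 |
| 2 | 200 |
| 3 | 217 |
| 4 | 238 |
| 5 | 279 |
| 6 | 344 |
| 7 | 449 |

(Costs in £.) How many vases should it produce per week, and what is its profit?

Tabulate TR − TC: q=0: -127; q=1: -166; q=2: -186; q=3: -196; q=4: -210; q=5: -244; q=6: -302; q=7: -400.
Profit is highest at q = 0. Equivalently, the lowest AVC in the table is 111/4 ≈ £27.75 at q = 4, and P = £7 falls below it — price never covers variable cost, so the firm shuts down and loses only its fixed cost.

q = 0 (shut down); profit = -£127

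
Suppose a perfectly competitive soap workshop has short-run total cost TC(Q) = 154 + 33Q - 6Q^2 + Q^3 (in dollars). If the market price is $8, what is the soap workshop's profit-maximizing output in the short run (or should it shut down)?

From TC, MC = TC'(Q) = 33 - 12Q + 3Q^2 and AVC = VC/Q = 33 - 6Q + Q^2.
AVC hits its minimum where MC = AVC, at Q = 3, giving min AVC = 33 - 6·3 + 3^2 = $24.
Since P = $8 < min AVC = $24, price fails to cover variable cost at any output.
The firm minimizes its loss by shutting down and losing only its fixed cost of $154.

Shut down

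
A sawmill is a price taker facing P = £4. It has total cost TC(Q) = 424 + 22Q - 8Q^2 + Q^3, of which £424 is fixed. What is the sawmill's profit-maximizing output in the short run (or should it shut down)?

Variable cost is VC = 22Q - 8Q^2 + Q^3, so AVC = VC/Q = 22 - 8Q + Q^2 and MC = dTC/dQ = 22 - 16Q + 3Q^2.
AVC is minimized where dAVC/dQ = -8 + 2Q = 0, at Q = 4; min AVC = 22 - 8·4 + 4^2 = £6.
With P < min AVC (£4 < £6), every unit sold adds to the loss.
Best response: produce nothing and absorb the £424 fixed cost.

Shut down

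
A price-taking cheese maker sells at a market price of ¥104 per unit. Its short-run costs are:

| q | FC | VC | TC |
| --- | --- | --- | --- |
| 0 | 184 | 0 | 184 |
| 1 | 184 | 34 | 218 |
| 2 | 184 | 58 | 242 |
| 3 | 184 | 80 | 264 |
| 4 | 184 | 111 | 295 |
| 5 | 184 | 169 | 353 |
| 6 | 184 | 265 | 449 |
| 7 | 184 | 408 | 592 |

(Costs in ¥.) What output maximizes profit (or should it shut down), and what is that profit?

q = 6; profit = ¥175

Tabulate TR − TC: q=0: -184; q=1: -114; q=2: -34; q=3: 48; q=4: 121; q=5: 167; q=6: 175; q=7: 136.
Profit is maximized at q = 6. AVC there is 265/6 = ¥44.17 ≤ P, so producing beats shutting down (which would give -¥184).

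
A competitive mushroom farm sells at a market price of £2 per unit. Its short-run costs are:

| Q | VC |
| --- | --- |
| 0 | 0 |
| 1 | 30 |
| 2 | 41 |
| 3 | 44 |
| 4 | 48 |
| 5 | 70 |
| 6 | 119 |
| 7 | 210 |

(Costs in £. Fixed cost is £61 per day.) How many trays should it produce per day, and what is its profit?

Profit at each row (π = 2Q − TC): Q=0: -61; Q=1: -89; Q=2: -98; Q=3: -99; Q=4: -101; Q=5: -121; Q=6: -168; Q=7: -257.
Profit is highest at Q = 0. Equivalently, the lowest AVC in the table is 48/4 ≈ £12 at Q = 4, and P = £2 falls below it — price never covers variable cost, so the firm shuts down and loses only its fixed cost.

Q = 0 (shut down); profit = -£61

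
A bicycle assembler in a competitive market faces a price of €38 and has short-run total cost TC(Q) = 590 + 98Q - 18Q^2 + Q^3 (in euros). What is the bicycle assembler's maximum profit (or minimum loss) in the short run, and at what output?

AVC = 98 - 18Q + Q^2 has its minimum €17 at Q = 9; price €38 clears that bar, so the firm operates.
With MC = 98 - 36Q + 3Q^2, P = MC on the upward-sloping part at Q* = 10.
TR = 38·10 = 380. TC = 590 + 180 = 770. Profit = 380 − 770 = -€390.
That loss of €390 beats the €590 the firm would lose by shutting down; producing recovers €200 of fixed cost.

Profit = -€390 at Q = 10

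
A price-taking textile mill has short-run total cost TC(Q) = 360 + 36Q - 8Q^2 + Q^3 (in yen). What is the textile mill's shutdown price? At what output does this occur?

¥20 per unit, at Q = 4

The shutdown price is the minimum of AVC. VC = 36Q - 8Q^2 + Q^3, so AVC = 36 - 8Q + Q^2.
At the minimum of AVC, MC = AVC. MC = 36 - 16Q + 3Q^2; setting MC = AVC gives 2Q^2 - 8Q = 0, so Q = 4. min AVC = 20.
For P < ¥20 the firm produces nothing.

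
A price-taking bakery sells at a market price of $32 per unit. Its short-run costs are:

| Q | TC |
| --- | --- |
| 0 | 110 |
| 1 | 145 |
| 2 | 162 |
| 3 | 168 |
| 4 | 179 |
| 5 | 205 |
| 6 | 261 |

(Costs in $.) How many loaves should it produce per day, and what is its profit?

Q = 5; profit = -$45

Compute π = P·Q − TC at each output: Q=0: -110; Q=1: -113; Q=2: -98; Q=3: -72; Q=4: -51; Q=5: -45; Q=6: -69.
Profit is maximized at Q = 5. AVC there is 95/5 = $19 ≤ P, so producing beats shutting down (which would give -$110).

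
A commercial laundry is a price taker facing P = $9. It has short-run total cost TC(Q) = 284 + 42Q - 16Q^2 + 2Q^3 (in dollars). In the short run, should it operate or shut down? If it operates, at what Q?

Strip out fixed cost: VC = 42Q - 16Q^2 + 2Q^3. Then AVC = 42 - 16Q + 2Q^2 and MC = 42 - 32Q + 6Q^2.
AVC hits its minimum where MC = AVC, at Q = 4, giving min AVC = 42 - 16·4 + 2·4^2 = $10.
With P < min AVC ($9 < $10), every unit sold adds to the loss.
Best response: produce nothing and absorb the $284 fixed cost.

Shut down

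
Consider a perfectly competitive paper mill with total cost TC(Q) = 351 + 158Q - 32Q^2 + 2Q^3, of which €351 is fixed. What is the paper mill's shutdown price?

€30 per unit

Short-run supply begins at min AVC. From VC = 158Q - 32Q^2 + 2Q^3, AVC = 158 - 32Q + 2Q^2.
At the minimum of AVC, MC = AVC. MC = 158 - 64Q + 6Q^2; setting MC = AVC gives 4Q^2 - 32Q = 0, so Q = 8. min AVC = 30.
So the shutdown price is €30.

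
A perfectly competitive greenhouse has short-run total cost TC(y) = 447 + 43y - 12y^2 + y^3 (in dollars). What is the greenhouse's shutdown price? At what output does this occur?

$7 per unit, at y = 6

Short-run supply begins at min AVC. From VC = 43y - 12y^2 + y^3, AVC = 43 - 12y + y^2.
At the minimum of AVC, MC = AVC. MC = 43 - 24y + 3y^2; setting MC = AVC gives 2y^2 - 12y = 0, so y = 6. min AVC = 7.
So the shutdown price is $7.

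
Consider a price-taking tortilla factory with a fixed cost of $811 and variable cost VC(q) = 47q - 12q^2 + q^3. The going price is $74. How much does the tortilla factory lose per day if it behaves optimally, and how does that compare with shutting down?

Profit = -$325 at q = 9

AVC = 47 - 12q + q^2; min AVC = $11 at q = 6. Since P = $74 ≥ min AVC, the firm produces.
With MC = 47 - 24q + 3q^2, P = MC on the upward-sloping part at q* = 9.
TR = 74·9 = 666. TC = 811 + 180 = 991. Profit = 666 − 991 = -$325.
Shutting down would mean losing the fixed cost of $811, so operating at a loss of $325 is better by $486.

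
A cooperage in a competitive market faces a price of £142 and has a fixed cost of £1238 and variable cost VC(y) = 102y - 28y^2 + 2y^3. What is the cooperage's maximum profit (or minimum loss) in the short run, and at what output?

Profit = -£38 at y = 10

AVC = 102 - 28y + 2y^2 has its minimum £4 at y = 7; price £142 clears that bar, so the firm operates.
MC = 102 - 56y + 6y^2. Setting P = MC and taking the root on the rising branch gives y* = 10.
TR = 142·10 = 1420. TC = 1238 + 220 = 1458. Profit = 1420 − 1458 = -£38.
By producing, the firm covers all variable cost plus £1200 of fixed cost; shutting down would lose the full £1238.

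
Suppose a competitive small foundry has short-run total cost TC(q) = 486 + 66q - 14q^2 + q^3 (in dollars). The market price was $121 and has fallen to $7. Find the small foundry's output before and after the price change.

Output falls from 11 to 0 (the firm shuts down)

AVC = 66 - 14q + q^2, minimized at q = 7 where min AVC = $17. MC = 66 - 28q + 3q^2.
With P = $121 above the shutdown price, P = MC gives q = 11.
At P = $7 < min AVC = $17, price no longer covers variable cost at any output, so the firm shuts down: q = 0.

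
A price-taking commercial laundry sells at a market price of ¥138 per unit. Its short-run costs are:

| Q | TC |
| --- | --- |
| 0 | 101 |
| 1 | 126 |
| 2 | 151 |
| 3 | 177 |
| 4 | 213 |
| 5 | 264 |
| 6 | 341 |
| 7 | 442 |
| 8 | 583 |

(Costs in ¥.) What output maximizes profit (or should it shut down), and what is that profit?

Q = 7; profit = ¥524

Profit at each row (π = 138Q − TC): Q=0: -101; Q=1: 12; Q=2: 125; Q=3: 237; Q=4: 339; Q=5: 426; Q=6: 487; Q=7: 524; Q=8: 521.
Profit is maximized at Q = 7. AVC there is 341/7 = ¥48.71 ≤ P, so producing beats shutting down (which would give -¥101).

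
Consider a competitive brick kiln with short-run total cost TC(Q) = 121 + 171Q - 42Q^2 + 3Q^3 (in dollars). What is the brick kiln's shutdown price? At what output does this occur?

$24 per unit, at Q = 7

Short-run supply begins at min AVC. From VC = 171Q - 42Q^2 + 3Q^3, AVC = 171 - 42Q + 3Q^2.
dAVC/dQ = -42 + 6Q = 0 gives Q = 7. min AVC = 171 - 42·7 + 3·7^2 = 24.
The firm shuts down for any P below $24.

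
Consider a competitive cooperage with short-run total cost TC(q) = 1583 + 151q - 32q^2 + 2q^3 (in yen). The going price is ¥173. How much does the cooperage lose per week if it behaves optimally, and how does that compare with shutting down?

Profit = -¥131 at q = 11

AVC = 151 - 32q + 2q^2; min AVC = ¥23 at q = 8. Since P = ¥173 ≥ min AVC, the firm produces.
With MC = 151 - 64q + 6q^2, P = MC on the upward-sloping part at q* = 11.
TR = 173·11 = 1903. TC = 1583 + 451 = 2034. Profit = 1903 − 2034 = -¥131.
Shutting down would mean losing the fixed cost of ¥1583, so operating at a loss of ¥131 is better by ¥1452.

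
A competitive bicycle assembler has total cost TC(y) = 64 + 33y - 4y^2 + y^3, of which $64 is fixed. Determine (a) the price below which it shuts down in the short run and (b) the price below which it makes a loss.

AVC = 33 - 4y + y^2; minimized at y = 2, giving min AVC = $29. That is the shutdown price.
ATC = 64/y + 33 - 4y + y^2. Setting dATC/dy = −64/y^2 − 4 + 2y = 0 gives y = 4 (since 2·4^3 − 4·4^2 = 64).
min ATC = 64/4 + 33 − 4·4 + 4^2 = $49. That is the break-even price.
For $29 ≤ P < $49 the firm produces at a loss; below $29 it shuts down.

Shutdown price = $29; break-even price = $49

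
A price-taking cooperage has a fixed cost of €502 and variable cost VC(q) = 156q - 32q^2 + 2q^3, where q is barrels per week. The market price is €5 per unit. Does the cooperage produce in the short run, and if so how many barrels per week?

From TC, MC = TC'(q) = 156 - 64q + 6q^2 and AVC = VC/q = 156 - 32q + 2q^2.
AVC hits its minimum where MC = AVC, at q = 8, giving min AVC = 156 - 32·8 + 2·8^2 = €28.
P = €5 lies below min AVC = €28; no output level covers variable cost.
Shutting down limits the loss to fixed cost, €502.

Shut down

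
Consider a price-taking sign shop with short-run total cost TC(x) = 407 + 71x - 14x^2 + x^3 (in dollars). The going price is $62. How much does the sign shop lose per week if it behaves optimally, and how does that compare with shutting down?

Profit = -$83 at x = 9

AVC = 71 - 14x + x^2; min AVC = $22 at x = 7. Since P = $62 ≥ min AVC, the firm produces.
MC = 71 - 28x + 3x^2. Setting P = MC and taking the root on the rising branch gives x* = 9.
TR = 62·9 = 558. TC = 407 + 234 = 641. Profit = 558 − 641 = -$83.
That loss of $83 beats the $407 the firm would lose by shutting down; producing recovers $324 of fixed cost.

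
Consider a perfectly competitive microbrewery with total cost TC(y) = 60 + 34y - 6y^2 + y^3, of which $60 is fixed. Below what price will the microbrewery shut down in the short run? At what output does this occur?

$25 per unit, at y = 3

Short-run supply begins at min AVC. From VC = 34y - 6y^2 + y^3, AVC = 34 - 6y + y^2.
dAVC/dy = -6 + 2y = 0 gives y = 3. min AVC = 34 - 6·3 + 3^2 = 25.
For P < $25 the firm produces nothing.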